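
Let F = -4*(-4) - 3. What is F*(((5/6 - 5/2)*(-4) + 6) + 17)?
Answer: 1157/3 ≈ 385.67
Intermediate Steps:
F = 13 (F = 16 - 3 = 13)
F*(((5/6 - 5/2)*(-4) + 6) + 17) = 13*(((5/6 - 5/2)*(-4) + 6) + 17) = 13*(((5*(⅙) - 5*½)*(-4) + 6) + 17) = 13*(((⅚ - 5/2)*(-4) + 6) + 17) = 13*((-5/3*(-4) + 6) + 17) = 13*((20/3 + 6) + 17) = 13*(38/3 + 17) = 13*(89/3) = 1157/3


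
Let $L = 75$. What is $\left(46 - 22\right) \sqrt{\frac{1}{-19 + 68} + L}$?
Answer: $\frac{48 \sqrt{919}}{7} \approx 207.87$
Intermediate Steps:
$\left(46 - 22\right) \sqrt{\frac{1}{-19 + 68} + L} = \left(46 - 22\right) \sqrt{\frac{1}{-19 + 68} + 75} = 24 \sqrt{\frac{1}{49} + 75} = 24 \sqrt{\frac{3676}{49}} = 24 \frac{2 \sqrt{919}}{7} = \frac{48 \sqrt{919}}{7}$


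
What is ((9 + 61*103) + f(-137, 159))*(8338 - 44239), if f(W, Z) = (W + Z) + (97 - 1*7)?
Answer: -229910004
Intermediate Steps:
f(W, Z) = 90 + W + Z (f(W, Z) = (W + Z) + (97 - 7) = (W + Z) + 90 = 90 + W + Z)
((9 + 61*103) + f(-137, 159))*(8338 - 44239) = ((9 + 61*103) + (90 - 137 + 159))*(8338 - 44239) = ((9 + 6283) + 112)*(-35901) = (6292 + 112)*(-35901) = 6404*(-35901) = -229910004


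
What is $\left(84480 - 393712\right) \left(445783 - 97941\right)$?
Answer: $-107563877344$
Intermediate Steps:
$\left(84480 - 393712\right) \left(445783 - 97941\right) = \left(-309232\right) 347842 = -107563877344$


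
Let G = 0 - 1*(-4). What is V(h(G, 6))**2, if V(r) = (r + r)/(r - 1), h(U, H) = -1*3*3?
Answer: 81/25 ≈ 3.2400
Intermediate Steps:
G = 4 (G = 0 + 4 = 4)
h(U, H) = -9 (h(U, H) = -3*3 = -9)
V(r) = 2*r/(-1 + r) (V(r) = (2*r)/(-1 + r) = 2*r/(-1 + r))
V(h(G, 6))**2 = (2*(-9)/(-1 - 9))**2 = (2*(-9)/(-10))**2 = (2*(-9)*(-1/10))**2 = (9/5)**2 = 81/25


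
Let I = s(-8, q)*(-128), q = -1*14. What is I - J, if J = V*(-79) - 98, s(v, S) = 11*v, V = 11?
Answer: 12231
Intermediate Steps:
q = -14
I = 11264 (I = (11*(-8))*(-128) = -88*(-128) = 11264)
J = -967 (J = 11*(-79) - 98 = -869 - 98 = -967)
I - J = 11264 - 1*(-967) = 11264 + 967 = 12231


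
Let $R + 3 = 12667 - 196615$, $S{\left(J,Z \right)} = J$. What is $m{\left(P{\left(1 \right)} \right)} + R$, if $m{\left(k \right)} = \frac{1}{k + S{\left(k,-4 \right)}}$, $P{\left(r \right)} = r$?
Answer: $- \frac{367901}{2} \approx -1.8395 \cdot 10^{5}$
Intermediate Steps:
$m{\left(k \right)} = \frac{1}{2 k}$ ($m{\left(k \right)} = \frac{1}{k + k} = \frac{1}{2 k}$)
$R = -183951$ ($R = -3 + \left(12667 - 196615\right) = -3 - 183948 = -183951$)
$m{\left(P{\left(1 \right)} \right)} + R = \frac{1}{2 \cdot 1} - 183951 = \frac{1}{2} \cdot 1 - 183951 = \frac{1}{2} - 183951 = - \frac{367901}{2}$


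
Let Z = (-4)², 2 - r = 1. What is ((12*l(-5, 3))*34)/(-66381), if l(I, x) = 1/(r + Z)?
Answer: -8/22127 ≈ -0.00036155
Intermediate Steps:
r = 1 (r = 2 - 1*1 = 2 - 1 = 1)
Z = 16
l(I, x) = 1/17 (l(I, x) = 1/(1 + 16) = 1/17)
((12*l(-5, 3))*34)/(-66381) = ((12*(1/17))*34)/(-66381) = ((12/17)*34)*(-1/66381) = 24*(-1/66381) = -8/22127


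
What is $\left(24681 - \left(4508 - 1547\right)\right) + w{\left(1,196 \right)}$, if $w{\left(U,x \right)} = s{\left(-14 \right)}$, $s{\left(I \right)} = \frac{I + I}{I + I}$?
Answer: $21721$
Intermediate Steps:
$s{\left(I \right)} = 1$ ($s{\left(I \right)} = \frac{2 I}{2 I} = 2 I \frac{1}{2 I} = 1$)
$w{\left(U,x \right)} = 1$
$\left(24681 - \left(4508 - 1547\right)\right) + w{\left(1,196 \right)} = \left(24681 - \left(4508 - 1547\right)\right) + 1 = \left(24681 - 2961\right) + 1 = 21720 + 1 = 21721$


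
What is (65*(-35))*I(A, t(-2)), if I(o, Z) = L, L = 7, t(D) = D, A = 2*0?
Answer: -15925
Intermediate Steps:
A = 0
I(o, Z) = 7
(65*(-35))*I(A, t(-2)) = (65*(-35))*7 = -2275*7 = -15925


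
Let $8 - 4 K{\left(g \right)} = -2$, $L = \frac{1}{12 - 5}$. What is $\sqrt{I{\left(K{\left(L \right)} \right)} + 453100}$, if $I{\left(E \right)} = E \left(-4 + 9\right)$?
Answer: $\frac{5 \sqrt{72498}}{2} \approx 673.14$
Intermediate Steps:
$L = \frac{1}{7} \approx 0.14286$
$K{\left(g \right)} = \frac{5}{2}$ ($K{\left(g \right)} = 2 - - \frac{1}{2} = 2 + \frac{1}{2} = \frac{5}{2}$)
$I{\left(E \right)} = 5 E$ ($I{\left(E \right)} = E 5 = 5 E$)
$\sqrt{I{\left(K{\left(L \right)} \right)} + 453100} = \sqrt{5 \cdot \frac{5}{2} + 453100} = \sqrt{\frac{25}{2} + 453100} = \sqrt{\frac{906225}{2}} = \frac{5 \sqrt{72498}}{2}$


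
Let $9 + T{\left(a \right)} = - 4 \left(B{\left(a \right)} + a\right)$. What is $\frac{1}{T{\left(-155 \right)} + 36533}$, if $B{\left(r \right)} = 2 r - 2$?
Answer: $\frac{1}{38392} \approx 2.6047 \cdot 10^{-5}$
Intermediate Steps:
$B{\left(r \right)} = -2 + 2 r$
$T{\left(a \right)} = -1 - 12 a$ ($T{\left(a \right)} = -9 - 4 \left(\left(-2 + 2 a\right) + a\right) = -9 - 4 \left(-2 + 3 a\right) = -9 - \left(-8 + 12 a\right) = -1 - 12 a$)
$\frac{1}{T{\left(-155 \right)} + 36533} = \frac{1}{\left(-1 - -1860\right) + 36533} = \frac{1}{\left(-1 + 1860\right) + 36533} = \frac{1}{1859 + 36533} = \frac{1}{38392}$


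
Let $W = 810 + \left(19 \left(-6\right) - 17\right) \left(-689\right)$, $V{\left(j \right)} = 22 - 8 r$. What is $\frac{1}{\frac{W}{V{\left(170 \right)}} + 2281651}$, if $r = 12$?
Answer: $\frac{74}{168751105} \approx 4.3852 \cdot 10^{-7}$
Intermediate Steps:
$V{\left(j \right)} = -74$ ($V{\left(j \right)} = 22 - 96 = -74$)
$W = 91069$ ($W = 810 + \left(-114 - 17\right) \left(-689\right) = 810 - -90259 = 810 + 90259 = 91069$)
$\frac{1}{\frac{W}{V{\left(170 \right)}} + 2281651} = \frac{1}{\frac{91069}{-74} + 2281651} = \frac{1}{91069 \left(- \frac{1}{74}\right) + 2281651} = \frac{1}{- \frac{91069}{74} + 2281651} = \frac{1}{\frac{168751105}{74}} = \frac{74}{168751105}$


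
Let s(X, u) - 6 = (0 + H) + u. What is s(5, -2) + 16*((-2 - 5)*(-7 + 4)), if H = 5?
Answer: 345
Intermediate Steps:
s(X, u) = 11 + u (s(X, u) = 6 + ((0 + 5) + u) = 6 + (5 + u) = 11 + u)
s(5, -2) + 16*((-2 - 5)*(-7 + 4)) = (11 - 2) + 16*((-2 - 5)*(-7 + 4)) = 9 + 16*(-7*(-3)) = 9 + 16*21 = 9 + 336 = 345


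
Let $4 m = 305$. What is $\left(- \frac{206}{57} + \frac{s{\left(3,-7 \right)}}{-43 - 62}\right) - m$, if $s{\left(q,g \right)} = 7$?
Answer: $- \frac{91121}{1140} \approx -79.931$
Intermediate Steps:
$m = \frac{305}{4}$ ($m = \frac{1}{4} \cdot 305 = \frac{305}{4} \approx 76.25$)
$\left(- \frac{206}{57} + \frac{s{\left(3,-7 \right)}}{-43 - 62}\right) - m = \left(- \frac{206}{57} + \frac{7}{-43 - 62}\right) - \frac{305}{4} = \left(\left(-206\right) \frac{1}{57} + \frac{7}{-105}\right) - \frac{305}{4} = \left(- \frac{206}{57} + 7 \left(- \frac{1}{105}\right)\right) - \frac{305}{4} = \left(- \frac{206}{57} - \frac{1}{15}\right) - \frac{305}{4} = - \frac{1049}{285} - \frac{305}{4} = - \frac{91121}{1140}$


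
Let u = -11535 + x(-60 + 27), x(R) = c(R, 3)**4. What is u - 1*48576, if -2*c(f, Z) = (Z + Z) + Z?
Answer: -955215/16 ≈ -59701.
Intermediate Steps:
c(f, Z) = -3*Z/2 (c(f, Z) = -((Z + Z) + Z)/2 = -(2*Z + Z)/2 = -3*Z/2)
x(R) = 6561/16 (x(R) = (-3/2*3)**4 = (-9/2)**4 = 6561/16)
u = -177999/16 (u = -11535 + 6561/16 = -177999/16 ≈ -11125.)
u - 1*48576 = -177999/16 - 1*48576 = -177999/16 - 48576 = -955215/16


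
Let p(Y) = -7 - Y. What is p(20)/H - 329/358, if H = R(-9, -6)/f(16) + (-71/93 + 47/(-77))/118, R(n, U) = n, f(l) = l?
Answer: 64065092189/1389467810 ≈ 46.108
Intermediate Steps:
H = -3881195/6759984 (H = -9/16 + (-71/93 + 47/(-77))/118 = -9*1/16 + (-71*1/93 + 47*(-1/77))*(1/118) = -9/16 + (-71/93 - 47/77)*(1/118) = -9/16 - 9838/7161*1/118 = -9/16 - 4919/422499 = -3881195/6759984 ≈ -0.57414)
p(20)/H - 329/358 = (-7 - 1*20)/(-3881195/6759984) - 329/358 = (-7 - 20)*(-6759984/3881195) - 329*1/358 = -27*(-6759984/3881195) - 329/358 = 182519568/3881195 - 329/358 = 64065092189/1389467810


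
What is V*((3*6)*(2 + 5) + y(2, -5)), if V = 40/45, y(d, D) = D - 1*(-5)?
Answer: 112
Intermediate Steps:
y(d, D) = 5 + D (y(d, D) = D + 5 = 5 + D)
V = 8/9 (V = 40*(1/45) = 8/9 ≈ 0.88889)
V*((3*6)*(2 + 5) + y(2, -5)) = 8*((3*6)*(2 + 5) + (5 - 5))/9 = 8*(18*7 + 0)/9 = 8*(126 + 0)/9 = (8/9)*126 = 112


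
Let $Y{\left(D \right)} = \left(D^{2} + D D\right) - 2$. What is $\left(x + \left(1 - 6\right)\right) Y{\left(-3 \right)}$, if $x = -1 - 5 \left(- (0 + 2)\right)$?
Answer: $64$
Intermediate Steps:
$Y{\left(D \right)} = -2 + 2 D^{2}$ ($Y{\left(D \right)} = \left(D^{2} + D^{2}\right) - 2 = 2 D^{2} - 2 = -2 + 2 D^{2}$)
$x = 9$ ($x = -1 - 5 \left(\left(-1\right) 2\right) = -1 - -10 = -1 + 10 = 9$)
$\left(x + \left(1 - 6\right)\right) Y{\left(-3 \right)} = \left(9 + \left(1 - 6\right)\right) \left(-2 + 2 \left(-3\right)^{2}\right) = \left(9 + \left(1 - 6\right)\right) \left(-2 + 2 \cdot 9\right) = \left(9 - 5\right) \left(-2 + 18\right) = 4 \cdot 16 = 64$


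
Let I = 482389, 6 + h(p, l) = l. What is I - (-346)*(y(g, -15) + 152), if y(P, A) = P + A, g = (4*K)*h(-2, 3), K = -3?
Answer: 542247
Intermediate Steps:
h(p, l) = -6 + l
g = 36 (g = (4*(-3))*(-6 + 3) = -12*(-3) = 36)
y(P, A) = A + P
I - (-346)*(y(g, -15) + 152) = 482389 - (-346)*((-15 + 36) + 152) = 482389 - (-346)*(21 + 152) = 482389 - (-346)*173 = 482389 - 1*(-59858) = 482389 + 59858 = 542247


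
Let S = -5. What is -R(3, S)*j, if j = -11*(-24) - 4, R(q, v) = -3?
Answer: 780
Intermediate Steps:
j = 260 (j = 264 - 4 = 260)
-R(3, S)*j = -(-3)*260 = -1*(-780) = 780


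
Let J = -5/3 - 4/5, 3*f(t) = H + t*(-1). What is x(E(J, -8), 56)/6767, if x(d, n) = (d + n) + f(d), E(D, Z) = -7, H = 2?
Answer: 52/6767 ≈ 0.0076844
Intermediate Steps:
f(t) = ⅔ - t/3 (f(t) = (2 + t*(-1))/3 = (2 - t)/3 = ⅔ - t/3)
J = -37/15 (J = -5*⅓ - 4*⅕ = -5/3 - ⅘ = -37/15 ≈ -2.4667)
x(d, n) = ⅔ + n + 2*d/3 (x(d, n) = (d + n) + (⅔ - d/3) = ⅔ + n + 2*d/3)
x(E(J, -8), 56)/6767 = (⅔ + 56 + (⅔)*(-7))/6767 = (⅔ + 56 - 14/3)*(1/6767) = 52*(1/6767) = 52/6767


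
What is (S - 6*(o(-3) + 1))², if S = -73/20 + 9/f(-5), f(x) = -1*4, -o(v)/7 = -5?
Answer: 4923961/100 ≈ 49240.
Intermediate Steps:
o(v) = 35 (o(v) = -7*(-5) = 35)
f(x) = -4
S = -59/10 (S = -73/20 + 9/(-4) = -73*1/20 + 9*(-¼) = -73/20 - 9/4 = -59/10 ≈ -5.9000)
(S - 6*(o(-3) + 1))² = (-59/10 - 6*(35 + 1))² = (-59/10 - 6*36)² = (-59/10 - 216)² = (-2219/10)² = 4923961/100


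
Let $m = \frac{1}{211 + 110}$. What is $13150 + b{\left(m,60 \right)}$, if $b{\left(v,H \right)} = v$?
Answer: $\frac{4221151}{321} \approx 13150.0$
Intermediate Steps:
$m = \frac{1}{321} \approx 0.0031153$
$13150 + b{\left(m,60 \right)} = 13150 + \frac{1}{321} = \frac{4221151}{321}$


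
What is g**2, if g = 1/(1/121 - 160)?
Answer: 14641/374770881 ≈ 3.9067e-5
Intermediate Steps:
g = -121/19359 (g = 1/(1/121 - 160) = 1/(-19359/121) = -121/19359 ≈ -0.0062503)
g**2 = (-121/19359)**2 = 14641/374770881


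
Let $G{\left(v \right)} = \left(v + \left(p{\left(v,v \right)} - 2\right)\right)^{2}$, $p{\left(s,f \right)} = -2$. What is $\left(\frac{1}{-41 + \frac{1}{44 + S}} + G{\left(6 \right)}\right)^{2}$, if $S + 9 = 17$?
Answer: $\frac{71774784}{4541161} \approx 15.805$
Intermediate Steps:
$S = 8$ ($S = -9 + 17 = 8$)
$G{\left(v \right)} = \left(-4 + v\right)^{2}$ ($G{\left(v \right)} = \left(v - 4\right)^{2} = \left(-4 + v\right)^{2}$)
$\left(\frac{1}{-41 + \frac{1}{44 + S}} + G{\left(6 \right)}\right)^{2} = \left(\frac{1}{-41 + \frac{1}{44 + 8}} + \left(-4 + 6\right)^{2}\right)^{2} = \left(\frac{1}{-41 + \frac{1}{52}} + 2^{2}\right)^{2} = \left(\frac{1}{-41 + \frac{1}{52}} + 4\right)^{2} = \left(\frac{1}{- \frac{2131}{52}} + 4\right)^{2} = \left(- \frac{52}{2131} + 4\right)^{2} = \left(\frac{8472}{2131}\right)^{2} = \frac{71774784}{4541161}$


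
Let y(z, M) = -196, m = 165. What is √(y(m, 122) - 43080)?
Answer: 2*I*√10819 ≈ 208.03*I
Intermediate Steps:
√(y(m, 122) - 43080) = √(-196 - 43080) = √(-43276) = 2*I*√10819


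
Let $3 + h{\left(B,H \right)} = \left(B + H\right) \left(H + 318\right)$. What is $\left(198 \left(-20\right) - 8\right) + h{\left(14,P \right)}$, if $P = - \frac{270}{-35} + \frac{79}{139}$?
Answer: $\frac{3123671254}{946729} \approx 3299.4$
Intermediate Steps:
$P = \frac{8059}{973}$ ($P = \left(-270\right) \left(- \frac{1}{35}\right) + 79 \cdot \frac{1}{139} = \frac{54}{7} + \frac{79}{139} = \frac{8059}{973} \approx 8.2826$)
$h{\left(B,H \right)} = -3 + \left(318 + H\right) \left(B + H\right)$ ($h{\left(B,H \right)} = -3 + \left(B + H\right) \left(H + 318\right) = -3 + \left(B + H\right) \left(318 + H\right) = -3 + \left(318 + H\right) \left(B + H\right)$)
$\left(198 \left(-20\right) - 8\right) + h{\left(14,P \right)} = \left(198 \left(-20\right) - 8\right) + \left(-3 + \left(\frac{8059}{973}\right)^{2} + 318 \cdot 14 + 318 \cdot \frac{8059}{973} + 14 \cdot \frac{8059}{973}\right) = \left(-3960 - 8\right) + \left(-3 + \frac{64947481}{946729} + 4452 + \frac{2562762}{973} + \frac{16118}{139}\right) = -3968 + \frac{6880291926}{946729} = \frac{3123671254}{946729}$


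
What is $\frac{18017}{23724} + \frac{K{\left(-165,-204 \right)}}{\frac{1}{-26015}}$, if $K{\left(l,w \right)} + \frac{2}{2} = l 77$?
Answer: $\frac{7841887319177}{23724} \approx 3.3055 \cdot 10^{8}$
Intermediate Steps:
$K{\left(l,w \right)} = -1 + 77 l$ ($K{\left(l,w \right)} = -1 + l 77 = -1 + 77 l$)
$\frac{18017}{23724} + \frac{K{\left(-165,-204 \right)}}{\frac{1}{-26015}} = \frac{18017}{23724} + \frac{-1 + 77 \left(-165\right)}{\frac{1}{-26015}} = 18017 \cdot \frac{1}{23724} + \frac{-1 - 12705}{- \frac{1}{26015}} = \frac{18017}{23724} - -330546590 = \frac{18017}{23724} + 330546590 = \frac{7841887319177}{23724}$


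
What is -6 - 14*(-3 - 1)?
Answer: 50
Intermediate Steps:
-6 - 14*(-3 - 1) = -6 - 14*(-4) = -6 + 56 = 50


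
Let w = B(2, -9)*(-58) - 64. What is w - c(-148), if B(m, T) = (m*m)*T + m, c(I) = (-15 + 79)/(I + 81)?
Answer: 127900/67 ≈ 1909.0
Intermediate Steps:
c(I) = 64/(81 + I)
B(m, T) = m + T*m**2 (B(m, T) = m**2*T + m = T*m**2 + m = m + T*m**2)
w = 1908 (w = (2*(1 - 9*2))*(-58) - 64 = (2*(1 - 18))*(-58) - 64 = (2*(-17))*(-58) - 64 = -34*(-58) - 64 = 1972 - 64 = 1908)
w - c(-148) = 1908 - 64/(81 - 148) = 1908 - 64/(-67) = 1908 - 64*(-1)/67 = 1908 - 1*(-64/67) = 1908 + 64/67 = 127900/67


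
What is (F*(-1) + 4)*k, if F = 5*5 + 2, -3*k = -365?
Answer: -8395/3 ≈ -2798.3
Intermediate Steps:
k = 365/3 (k = -⅓*(-365) = 365/3 ≈ 121.67)
F = 27 (F = 25 + 2 = 27)
(F*(-1) + 4)*k = (27*(-1) + 4)*(365/3) = (-27 + 4)*(365/3) = -23*365/3 = -8395/3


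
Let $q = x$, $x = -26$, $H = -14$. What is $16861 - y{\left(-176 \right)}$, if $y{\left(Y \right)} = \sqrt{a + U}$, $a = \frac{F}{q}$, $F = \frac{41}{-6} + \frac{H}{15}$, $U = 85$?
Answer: $16861 - \frac{\sqrt{12973935}}{390} \approx 16852.0$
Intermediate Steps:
$q = -26$
$F = - \frac{233}{30}$ ($F = \frac{41}{-6} - \frac{14}{15} = 41 \left(- \frac{1}{6}\right) - \frac{14}{15} = - \frac{41}{6} - \frac{14}{15} = - \frac{233}{30} \approx -7.7667$)
$a = \frac{233}{780}$ ($a = - \frac{233}{30 \left(-26\right)} = \left(- \frac{233}{30}\right) \left(- \frac{1}{26}\right) = \frac{233}{780} \approx 0.29872$)
$y{\left(Y \right)} = \frac{\sqrt{12973935}}{390}$ ($y{\left(Y \right)} = \sqrt{\frac{233}{780} + 85} = \sqrt{\frac{66533}{780}} = \frac{\sqrt{12973935}}{390}$)
$16861 - y{\left(-176 \right)} = 16861 - \frac{\sqrt{12973935}}{390}$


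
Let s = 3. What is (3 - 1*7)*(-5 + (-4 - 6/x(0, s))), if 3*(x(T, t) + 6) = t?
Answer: 156/5 ≈ 31.200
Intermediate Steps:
x(T, t) = -6 + t/3
(3 - 1*7)*(-5 + (-4 - 6/x(0, s))) = (3 - 1*7)*(-5 + (-4 - 6/(-6 + (⅓)*3))) = (3 - 7)*(-5 + (-4 - 6/(-6 + 1))) = -4*(-5 + (-4 - 6/(-5))) = -4*(-5 + (-4 - 6*(-⅕))) = -4*(-5 + (-4 + 6/5)) = -4*(-5 - 14/5) = -4*(-39/5) = 156/5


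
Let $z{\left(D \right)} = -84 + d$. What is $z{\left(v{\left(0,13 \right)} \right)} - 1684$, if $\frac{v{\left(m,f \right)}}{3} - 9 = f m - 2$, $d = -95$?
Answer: $-1863$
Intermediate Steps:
$v{\left(m,f \right)} = 21 + 3 f m$ ($v{\left(m,f \right)} = 27 + 3 \left(f m - 2\right) = 27 + 3 \left(-2 + f m\right) = 27 + \left(-6 + 3 f m\right) = 21 + 3 f m$)
$z{\left(D \right)} = -179$ ($z{\left(D \right)} = -84 - 95 = -179$)
$z{\left(v{\left(0,13 \right)} \right)} - 1684 = -179 - 1684 = -1863$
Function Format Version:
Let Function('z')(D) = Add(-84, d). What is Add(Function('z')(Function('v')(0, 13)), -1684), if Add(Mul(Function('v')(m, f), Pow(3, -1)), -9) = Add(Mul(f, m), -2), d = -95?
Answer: -1863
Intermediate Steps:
Function('v')(m, f) = Add(21, Mul(3, f, m)) (Function('v')(m, f) = Add(27, Mul(3, Add(Mul(f, m), -2))) = Add(27, Mul(3, Add(-2, Mul(f, m)))) = Add(27, Add(-6, Mul(3, f, m))) = Add(21, Mul(3, f, m)))
Function('z')(D) = -179 (Function('z')(D) = Add(-84, -95) = -179)
Add(Function('z')(Function('v')(0, 13)), -1684) = Add(-179, -1684) = -1863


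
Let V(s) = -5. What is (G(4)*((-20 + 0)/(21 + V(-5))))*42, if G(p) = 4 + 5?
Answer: -945/2 ≈ -472.50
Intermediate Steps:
G(p) = 9
(G(4)*((-20 + 0)/(21 + V(-5))))*42 = (9*((-20 + 0)/(21 - 5)))*42 = (9*(-20/16))*42 = (9*(-20*1/16))*42 = (9*(-5/4))*42 = -45/4*42 = -945/2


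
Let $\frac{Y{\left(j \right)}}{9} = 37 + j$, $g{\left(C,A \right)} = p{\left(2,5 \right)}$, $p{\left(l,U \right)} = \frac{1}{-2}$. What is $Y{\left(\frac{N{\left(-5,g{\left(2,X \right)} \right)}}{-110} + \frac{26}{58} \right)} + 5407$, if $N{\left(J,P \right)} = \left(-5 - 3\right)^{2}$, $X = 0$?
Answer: $\frac{9153383}{1595} \approx 5738.8$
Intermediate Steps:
$p{\left(l,U \right)} = - \frac{1}{2}$
$g{\left(C,A \right)} = - \frac{1}{2}$
$N{\left(J,P \right)} = 64$ ($N{\left(J,P \right)} = \left(-8\right)^{2} = 64$)
$Y{\left(j \right)} = 333 + 9 j$ ($Y{\left(j \right)} = 9 \left(37 + j\right) = 333 + 9 j$)
$Y{\left(\frac{N{\left(-5,g{\left(2,X \right)} \right)}}{-110} + \frac{26}{58} \right)} + 5407 = \left(333 + 9 \left(\frac{64}{-110} + \frac{26}{58}\right)\right) + 5407 = \left(333 + 9 \left(64 \left(- \frac{1}{110}\right) + 26 \cdot \frac{1}{58}\right)\right) + 5407 = \left(333 + 9 \left(- \frac{32}{55} + \frac{13}{29}\right)\right) + 5407 = \left(333 + 9 \left(- \frac{213}{1595}\right)\right) + 5407 = \left(333 - \frac{1917}{1595}\right) + 5407 = \frac{529218}{1595} + 5407 = \frac{9153383}{1595}$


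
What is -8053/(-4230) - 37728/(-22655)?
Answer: 68406031/19166130 ≈ 3.5691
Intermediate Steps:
-8053/(-4230) - 37728/(-22655) = -8053*(-1/4230) - 37728*(-1/22655) = 8053/4230 + 37728/22655 = 68406031/19166130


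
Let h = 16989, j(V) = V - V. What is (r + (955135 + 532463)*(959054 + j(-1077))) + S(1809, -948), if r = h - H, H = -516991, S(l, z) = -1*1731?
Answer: 1426687344541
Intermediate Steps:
j(V) = 0
S(l, z) = -1731
r = 533980 (r = 16989 - 1*(-516991) = 16989 + 516991 = 533980)
(r + (955135 + 532463)*(959054 + j(-1077))) + S(1809, -948) = (533980 + (955135 + 532463)*(959054 + 0)) - 1731 = (533980 + 1487598*959054) - 1731 = (533980 + 1426686812292) - 1731 = 1426687346272 - 1731 = 1426687344541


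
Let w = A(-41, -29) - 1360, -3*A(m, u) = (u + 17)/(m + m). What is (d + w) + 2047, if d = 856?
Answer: 63261/41 ≈ 1543.0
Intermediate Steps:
A(m, u) = -(17 + u)/(6*m) (A(m, u) = -(u + 17)/(3*(m + m)) = -(17 + u)/(3*(2*m)) = -(17 + u)*1/(2*m)/3 = -(17 + u)/(6*m))
w = -55762/41 (w = (⅙)*(-17 - 1*(-29))/(-41) - 1360 = (⅙)*(-1/41)*(-17 + 29) - 1360 = (⅙)*(-1/41)*12 - 1360 = -2/41 - 1360 = -55762/41 ≈ -1360.0)
(d + w) + 2047 = (856 - 55762/41) + 2047 = -20666/41 + 2047 = 63261/41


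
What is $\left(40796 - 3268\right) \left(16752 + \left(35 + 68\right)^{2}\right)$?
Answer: $1026803608$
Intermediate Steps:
$\left(40796 - 3268\right) \left(16752 + \left(35 + 68\right)^{2}\right) = 37528 \left(16752 + 103^{2}\right) = 37528 \left(16752 + 10609\right) = 37528 \cdot 27361 = 1026803608$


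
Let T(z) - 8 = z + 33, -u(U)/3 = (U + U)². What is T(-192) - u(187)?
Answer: 419477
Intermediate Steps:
u(U) = -12*U² (u(U) = -3*(U + U)² = -3*4*U² = -12*U²)
T(z) = 41 + z (T(z) = 8 + (z + 33) = 8 + (33 + z) = 41 + z)
T(-192) - u(187) = (41 - 192) - (-12)*187² = -151 - (-12)*34969 = -151 - 1*(-419628) = -151 + 419628 = 419477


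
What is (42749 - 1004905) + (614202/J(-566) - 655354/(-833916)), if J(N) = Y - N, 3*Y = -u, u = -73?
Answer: -709718504375893/738432618 ≈ -9.6112e+5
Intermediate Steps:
Y = 73/3 (Y = (-1*(-73))/3 = (⅓)*73 = 73/3 ≈ 24.333)
J(N) = 73/3 - N
(42749 - 1004905) + (614202/J(-566) - 655354/(-833916)) = (42749 - 1004905) + (614202/(73/3 - 1*(-566)) - 655354/(-833916)) = -962156 + (614202/(73/3 + 566) - 655354*(-1/833916)) = -962156 + (614202/(1771/3) + 327677/416958) = -962156 + (614202*(3/1771) + 327677/416958) = -962156 + (1842606/1771 + 327677/416958) = -962156 + 768869628515/738432618 = -709718504375893/738432618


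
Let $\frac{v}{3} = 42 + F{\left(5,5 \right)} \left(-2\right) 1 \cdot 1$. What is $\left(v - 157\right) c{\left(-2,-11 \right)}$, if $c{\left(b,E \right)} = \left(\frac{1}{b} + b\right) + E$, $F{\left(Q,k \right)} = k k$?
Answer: $\frac{4887}{2} \approx 2443.5$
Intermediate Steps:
$F{\left(Q,k \right)} = k^{2}$
$c{\left(b,E \right)} = E + b + \frac{1}{b}$ ($c{\left(b,E \right)} = \left(b + \frac{1}{b}\right) + E = E + b + \frac{1}{b}$)
$v = -24$ ($v = 3 \left(42 + 5^{2} \left(-2\right) 1 \cdot 1\right) = 3 \left(42 + 25 \left(\left(-2\right) 1\right)\right) = 3 \left(42 + 25 \left(-2\right)\right) = 3 \left(42 - 50\right) = 3 \left(-8\right) = -24$)
$\left(v - 157\right) c{\left(-2,-11 \right)} = \left(-24 - 157\right) \left(-11 - 2 + \frac{1}{-2}\right) = - 181 \left(-11 - 2 - \frac{1}{2}\right) = \left(-181\right) \left(- \frac{27}{2}\right) = \frac{4887}{2}$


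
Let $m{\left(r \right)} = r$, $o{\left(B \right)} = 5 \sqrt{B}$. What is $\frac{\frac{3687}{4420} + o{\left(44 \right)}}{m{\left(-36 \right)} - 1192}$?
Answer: $- \frac{3687}{5427760} - \frac{5 \sqrt{11}}{614} \approx -0.027688$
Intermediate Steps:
$\frac{\frac{3687}{4420} + o{\left(44 \right)}}{m{\left(-36 \right)} - 1192} = \frac{\frac{3687}{4420} + 5 \sqrt{44}}{-36 - 1192} = \frac{3687 \cdot \frac{1}{4420} + 5 \cdot 2 \sqrt{11}}{-1228} = \left(\frac{3687}{4420} + 10 \sqrt{11}\right) \left(- \frac{1}{1228}\right) = - \frac{3687}{5427760} - \frac{5 \sqrt{11}}{614}$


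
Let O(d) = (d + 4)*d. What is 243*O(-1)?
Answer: -729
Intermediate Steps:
O(d) = d*(4 + d) (O(d) = (4 + d)*d = d*(4 + d))
243*O(-1) = 243*(-(4 - 1)) = 243*(-1*3) = 243*(-3) = -729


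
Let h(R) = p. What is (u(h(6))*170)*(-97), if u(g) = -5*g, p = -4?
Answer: -329800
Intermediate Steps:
h(R) = -4
(u(h(6))*170)*(-97) = (-5*(-4)*170)*(-97) = (20*170)*(-97) = 3400*(-97) = -329800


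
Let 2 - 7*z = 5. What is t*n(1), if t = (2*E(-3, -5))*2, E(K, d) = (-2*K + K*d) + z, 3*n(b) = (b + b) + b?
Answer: 576/7 ≈ 82.286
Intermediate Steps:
z = -3/7 (z = 2/7 - ⅐*5 = 2/7 - 5/7 = -3/7 ≈ -0.42857)
n(b) = b (n(b) = ((b + b) + b)/3 = (2*b + b)/3 = (3*b)/3 = b)
E(K, d) = -3/7 - 2*K + K*d (E(K, d) = (-2*K + K*d) - 3/7 = -3/7 - 2*K + K*d)
t = 576/7 (t = (2*(-3/7 - 2*(-3) - 3*(-5)))*2 = (2*(-3/7 + 6 + 15))*2 = (2*(144/7))*2 = (288/7)*2 = 576/7 ≈ 82.286)
t*n(1) = (576/7)*1 = 576/7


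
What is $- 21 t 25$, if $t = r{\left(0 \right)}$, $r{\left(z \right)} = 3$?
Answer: $-1575$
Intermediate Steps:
$t = 3$
$- 21 t 25 = \left(-21\right) 3 \cdot 25 = \left(-63\right) 25 = -1575$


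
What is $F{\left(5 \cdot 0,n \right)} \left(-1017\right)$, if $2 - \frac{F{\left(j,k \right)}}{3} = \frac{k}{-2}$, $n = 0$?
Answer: $-6102$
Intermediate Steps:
$F{\left(j,k \right)} = 6 + \frac{3 k}{2}$ ($F{\left(j,k \right)} = 6 - 3 \frac{k}{-2} = 6 - 3 k \left(- \frac{1}{2}\right) = 6 - 3 \left(- \frac{k}{2}\right) = 6 + \frac{3 k}{2}$)
$F{\left(5 \cdot 0,n \right)} \left(-1017\right) = \left(6 + \frac{3}{2} \cdot 0\right) \left(-1017\right) = \left(6 + 0\right) \left(-1017\right) = 6 \left(-1017\right) = -6102$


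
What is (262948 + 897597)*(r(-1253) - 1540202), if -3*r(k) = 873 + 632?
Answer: -5364167810495/3 ≈ -1.7881e+12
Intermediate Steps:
r(k) = -1505/3 (r(k) = -(873 + 632)/3 = -1/3*1505 = -1505/3)
(262948 + 897597)*(r(-1253) - 1540202) = (262948 + 897597)*(-1505/3 - 1540202) = 1160545*(-4622111/3) = -5364167810495/3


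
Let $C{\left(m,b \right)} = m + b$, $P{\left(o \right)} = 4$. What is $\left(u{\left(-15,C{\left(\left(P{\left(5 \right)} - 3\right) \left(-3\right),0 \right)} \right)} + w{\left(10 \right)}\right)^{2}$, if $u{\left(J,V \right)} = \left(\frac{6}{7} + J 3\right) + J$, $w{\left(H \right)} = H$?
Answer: $\frac{118336}{49} \approx 2415.0$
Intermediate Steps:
$C{\left(m,b \right)} = b + m$
$u{\left(J,V \right)} = \frac{6}{7} + 4 J$ ($u{\left(J,V \right)} = \left(6 \cdot \frac{1}{7} + 3 J\right) + J = \left(\frac{6}{7} + 3 J\right) + J = \frac{6}{7} + 4 J$)
$\left(u{\left(-15,C{\left(\left(P{\left(5 \right)} - 3\right) \left(-3\right),0 \right)} \right)} + w{\left(10 \right)}\right)^{2} = \left(\left(\frac{6}{7} + 4 \left(-15\right)\right) + 10\right)^{2} = \left(\left(\frac{6}{7} - 60\right) + 10\right)^{2} = \left(- \frac{414}{7} + 10\right)^{2} = \left(- \frac{344}{7}\right)^{2} = \frac{118336}{49}$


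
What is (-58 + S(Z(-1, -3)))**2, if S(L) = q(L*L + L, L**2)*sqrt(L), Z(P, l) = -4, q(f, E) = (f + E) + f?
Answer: -3036 - 9280*I ≈ -3036.0 - 9280.0*I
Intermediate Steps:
q(f, E) = E + 2*f (q(f, E) = (E + f) + f = E + 2*f)
S(L) = sqrt(L)*(2*L + 3*L**2) (S(L) = (L**2 + 2*(L*L + L))*sqrt(L) = (L**2 + 2*(L**2 + L))*sqrt(L) = (L**2 + 2*(L + L**2))*sqrt(L) = (L**2 + (2*L + 2*L**2))*sqrt(L) = (2*L + 3*L**2)*sqrt(L) = sqrt(L)*(2*L + 3*L**2))
(-58 + S(Z(-1, -3)))**2 = (-58 + (-4)**(3/2)*(2 + 3*(-4)))**2 = (-58 + (-8*I)*(2 - 12))**2 = (-58 - 8*I*(-10))**2 = (-58 + 80*I)**2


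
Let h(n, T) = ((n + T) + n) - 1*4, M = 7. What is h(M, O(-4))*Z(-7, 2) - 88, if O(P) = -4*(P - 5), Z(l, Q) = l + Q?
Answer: -318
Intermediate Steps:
Z(l, Q) = Q + l
O(P) = 20 - 4*P (O(P) = -4*(-5 + P) = 20 - 4*P)
h(n, T) = -4 + T + 2*n (h(n, T) = ((T + n) + n) - 4 = (T + 2*n) - 4 = -4 + T + 2*n)
h(M, O(-4))*Z(-7, 2) - 88 = (-4 + (20 - 4*(-4)) + 2*7)*(2 - 7) - 88 = (-4 + (20 + 16) + 14)*(-5) - 88 = (-4 + 36 + 14)*(-5) - 88 = 46*(-5) - 88 = -230 - 88 = -318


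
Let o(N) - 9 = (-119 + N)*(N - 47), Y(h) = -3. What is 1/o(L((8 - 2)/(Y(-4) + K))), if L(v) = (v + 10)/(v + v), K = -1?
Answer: 36/218893 ≈ 0.00016446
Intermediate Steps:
L(v) = (10 + v)/(2*v) (L(v) = (10 + v)/((2*v)) = (10 + v)*(1/(2*v)) = (10 + v)/(2*v))
o(N) = 9 + (-119 + N)*(-47 + N) (o(N) = 9 + (-119 + N)*(N - 47) = 9 + (-119 + N)*(-47 + N))
1/o(L((8 - 2)/(Y(-4) + K))) = 1/(5602 + ((10 + (8 - 2)/(-3 - 1))/(2*(((8 - 2)/(-3 - 1)))))² - 83*(10 + (8 - 2)/(-3 - 1))/((8 - 2)/(-3 - 1))) = 1/(5602 + ((10 + 6/(-4))/(2*((6/(-4)))))² - 83*(10 + 6/(-4))/(6/(-4))) = 1/(5602 + ((10 + 6*(-¼))/(2*((6*(-¼)))))² - 83*(10 + 6*(-¼))/(6*(-¼))) = 1/(5602 + ((10 - 3/2)/(2*(-3/2)))² - 83*(10 - 3/2)/(-3/2)) = 1/(5602 + ((½)*(-⅔)*(17/2))² - 83*(-2)*17/(3*2)) = 1/(5602 + (-17/6)² - 166*(-17/6)) = 1/(5602 + 289/36 + 1411/3) = 1/(218893/36) = 36/218893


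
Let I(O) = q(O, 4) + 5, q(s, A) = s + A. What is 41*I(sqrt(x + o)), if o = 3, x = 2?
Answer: 369 + 41*sqrt(5) ≈ 460.68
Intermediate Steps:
q(s, A) = A + s
I(O) = 9 + O (I(O) = (4 + O) + 5 = 9 + O)
41*I(sqrt(x + o)) = 41*(9 + sqrt(2 + 3)) = 41*(9 + sqrt(5)) = 369 + 41*sqrt(5)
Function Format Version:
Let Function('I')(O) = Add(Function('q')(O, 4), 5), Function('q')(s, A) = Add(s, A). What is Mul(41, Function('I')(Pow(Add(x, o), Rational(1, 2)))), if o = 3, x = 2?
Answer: Add(369, Mul(41, Pow(5, Rational(1, 2)))) ≈ 460.68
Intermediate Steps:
Function('q')(s, A) = Add(A, s)
Function('I')(O) = Add(9, O) (Function('I')(O) = Add(Add(4, O), 5) = Add(9, O))
Mul(41, Function('I')(Pow(Add(x, o), Rational(1, 2)))) = Mul(41, Add(9, Pow(Add(2, 3), Rational(1, 2)))) = Mul(41, Add(9, Pow(5, Rational(1, 2)))) = Add(369, Mul(41, Pow(5, Rational(1, 2))))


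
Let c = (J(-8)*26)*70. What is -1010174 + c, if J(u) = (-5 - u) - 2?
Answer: -1008354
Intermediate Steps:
J(u) = -7 - u
c = 1820 (c = ((-7 - 1*(-8))*26)*70 = ((-7 + 8)*26)*70 = (1*26)*70 = 26*70 = 1820)
-1010174 + c = -1010174 + 1820 = -1008354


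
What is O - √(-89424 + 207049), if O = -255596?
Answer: -255596 - 5*√4705 ≈ -2.5594e+5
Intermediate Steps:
O - √(-89424 + 207049) = -255596 - √(-89424 + 207049) = -255596 - √117625 = -255596 - 5*√4705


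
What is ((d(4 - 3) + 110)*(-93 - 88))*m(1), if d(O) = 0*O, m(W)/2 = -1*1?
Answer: 39820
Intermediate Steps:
m(W) = -2 (m(W) = 2*(-1*1) = 2*(-1) = -2)
d(O) = 0
((d(4 - 3) + 110)*(-93 - 88))*m(1) = ((0 + 110)*(-93 - 88))*(-2) = (110*(-181))*(-2) = -19910*(-2) = 39820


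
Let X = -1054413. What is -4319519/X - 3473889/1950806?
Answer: 4763629860157/2056955206878 ≈ 2.3159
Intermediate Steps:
-4319519/X - 3473889/1950806 = -4319519/(-1054413) - 3473889/1950806 = -4319519*(-1/1054413) - 3473889*1/1950806 = 4319519/1054413 - 3473889/1950806 = 4763629860157/2056955206878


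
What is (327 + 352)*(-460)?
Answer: -312340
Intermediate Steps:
(327 + 352)*(-460) = 679*(-460) = -312340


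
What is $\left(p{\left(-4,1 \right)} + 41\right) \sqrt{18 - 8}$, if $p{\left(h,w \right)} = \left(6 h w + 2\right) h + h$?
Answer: $125 \sqrt{10} \approx 395.28$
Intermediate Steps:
$p{\left(h,w \right)} = h + h \left(2 + 6 h w\right)$ ($p{\left(h,w \right)} = \left(6 h w + 2\right) h + h = \left(2 + 6 h w\right) h + h = h \left(2 + 6 h w\right) + h = h + h \left(2 + 6 h w\right)$)
$\left(p{\left(-4,1 \right)} + 41\right) \sqrt{18 - 8} = \left(3 \left(-4\right) \left(1 + 2 \left(-4\right) 1\right) + 41\right) \sqrt{18 - 8} = \left(3 \left(-4\right) \left(1 - 8\right) + 41\right) \sqrt{10} = \left(3 \left(-4\right) \left(-7\right) + 41\right) \sqrt{10} = \left(84 + 41\right) \sqrt{10} = 125 \sqrt{10}$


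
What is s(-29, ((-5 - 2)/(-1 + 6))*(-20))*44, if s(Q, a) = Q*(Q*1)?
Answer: 37004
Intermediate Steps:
s(Q, a) = Q² (s(Q, a) = Q*Q = Q²)
s(-29, ((-5 - 2)/(-1 + 6))*(-20))*44 = (-29)²*44 = 841*44 = 37004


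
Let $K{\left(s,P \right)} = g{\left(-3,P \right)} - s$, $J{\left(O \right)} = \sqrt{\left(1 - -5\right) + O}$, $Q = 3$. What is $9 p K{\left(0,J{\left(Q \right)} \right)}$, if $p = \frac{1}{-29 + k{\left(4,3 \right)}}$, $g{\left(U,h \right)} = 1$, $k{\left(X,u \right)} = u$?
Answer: $- \frac{9}{26} \approx -0.34615$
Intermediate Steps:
$J{\left(O \right)} = \sqrt{6 + O}$ ($J{\left(O \right)} = \sqrt{\left(1 + 5\right) + O} = \sqrt{6 + O}$)
$K{\left(s,P \right)} = 1 - s$
$p = - \frac{1}{26}$ ($p = \frac{1}{-29 + 3} = \frac{1}{-26} = - \frac{1}{26} \approx -0.038462$)
$9 p K{\left(0,J{\left(Q \right)} \right)} = 9 \left(- \frac{1}{26}\right) \left(1 - 0\right) = - \frac{9 \left(1 + 0\right)}{26} = \left(- \frac{9}{26}\right) 1 = - \frac{9}{26}$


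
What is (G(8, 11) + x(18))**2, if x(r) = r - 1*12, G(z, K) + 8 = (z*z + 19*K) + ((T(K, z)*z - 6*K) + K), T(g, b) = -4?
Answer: 33856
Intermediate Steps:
G(z, K) = -8 + z**2 - 4*z + 14*K (G(z, K) = -8 + ((z*z + 19*K) + ((-4*z - 6*K) + K)) = -8 + ((z**2 + 19*K) + ((-6*K - 4*z) + K)) = -8 + ((z**2 + 19*K) + (-5*K - 4*z)) = -8 + (z**2 - 4*z + 14*K) = -8 + z**2 - 4*z + 14*K)
x(r) = -12 + r (x(r) = r - 12 = -12 + r)
(G(8, 11) + x(18))**2 = ((-8 + 8**2 - 4*8 + 14*11) + (-12 + 18))**2 = ((-8 + 64 - 32 + 154) + 6)**2 = (178 + 6)**2 = 184**2 = 33856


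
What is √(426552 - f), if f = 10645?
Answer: √415907 ≈ 644.91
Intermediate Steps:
√(426552 - f) = √(426552 - 1*10645) = √(426552 - 10645) = √415907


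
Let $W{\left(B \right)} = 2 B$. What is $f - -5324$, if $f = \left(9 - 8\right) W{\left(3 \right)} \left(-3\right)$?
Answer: $5306$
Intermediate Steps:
$f = -18$ ($f = \left(9 - 8\right) 2 \cdot 3 \left(-3\right) = 1 \cdot 6 \left(-3\right) = 6 \left(-3\right) = -18$)
$f - -5324 = -18 - -5324 = -18 + 5324 = 5306$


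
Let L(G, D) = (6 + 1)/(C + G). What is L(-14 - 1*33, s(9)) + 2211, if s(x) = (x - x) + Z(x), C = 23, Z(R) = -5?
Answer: 53057/24 ≈ 2210.7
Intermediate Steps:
s(x) = -5 (s(x) = (x - x) - 5 = 0 - 5 = -5)
L(G, D) = 7/(23 + G) (L(G, D) = (6 + 1)/(23 + G) = 7/(23 + G))
L(-14 - 1*33, s(9)) + 2211 = 7/(23 + (-14 - 1*33)) + 2211 = 7/(23 + (-14 - 33)) + 2211 = 7/(23 - 47) + 2211 = 7/(-24) + 2211 = 7*(-1/24) + 2211 = -7/24 + 2211 = 53057/24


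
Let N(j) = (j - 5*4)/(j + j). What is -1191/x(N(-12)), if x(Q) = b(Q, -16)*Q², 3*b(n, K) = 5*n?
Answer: -96471/320 ≈ -301.47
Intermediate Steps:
b(n, K) = 5*n/3 (b(n, K) = (5*n)/3 = 5*n/3)
N(j) = (-20 + j)/(2*j) (N(j) = (j - 20)/((2*j)) = (-20 + j)*(1/(2*j)) = (-20 + j)/(2*j))
x(Q) = 5*Q³/3 (x(Q) = (5*Q/3)*Q² = 5*Q³/3)
-1191/x(N(-12)) = -1191*(-41472/(5*(-20 - 12)³)) = -1191/(5*((½)*(-1/12)*(-32))³/3) = -1191/(5*(4/3)³/3) = -1191/((5/3)*(64/27)) = -1191/320/81 = -1191*81/320 = -96471/320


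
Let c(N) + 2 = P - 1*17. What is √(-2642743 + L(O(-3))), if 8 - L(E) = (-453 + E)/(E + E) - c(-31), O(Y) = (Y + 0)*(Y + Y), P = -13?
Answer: I*√95139177/6 ≈ 1625.7*I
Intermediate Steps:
O(Y) = 2*Y² (O(Y) = Y*(2*Y) = 2*Y²)
c(N) = -32 (c(N) = -2 + (-13 - 1*17) = -2 + (-13 - 17) = -2 - 30 = -32)
L(E) = -24 - (-453 + E)/(2*E) (L(E) = 8 - ((-453 + E)/(E + E) - 1*(-32)) = 8 - ((-453 + E)/((2*E)) + 32) = 8 - ((-453 + E)*(1/(2*E)) + 32) = 8 - ((-453 + E)/(2*E) + 32) = 8 - (32 + (-453 + E)/(2*E)) = 8 + (-32 - (-453 + E)/(2*E)) = -24 - (-453 + E)/(2*E))
√(-2642743 + L(O(-3))) = √(-2642743 + (453 - 98*(-3)²)/(2*((2*(-3)²)))) = √(-2642743 + (453 - 98*9)/(2*((2*9)))) = √(-2642743 + (½)*(453 - 49*18)/18) = √(-2642743 + (½)*(1/18)*(453 - 882)) = √(-2642743 + (½)*(1/18)*(-429)) = √(-2642743 - 143/12) = √(-31713059/12) = I*√95139177/6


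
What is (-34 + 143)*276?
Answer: 30084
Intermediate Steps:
(-34 + 143)*276 = 109*276 = 30084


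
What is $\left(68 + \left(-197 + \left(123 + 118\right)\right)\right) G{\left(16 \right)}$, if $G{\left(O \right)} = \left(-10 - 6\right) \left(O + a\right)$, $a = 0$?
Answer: $-28672$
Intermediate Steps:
$G{\left(O \right)} = - 16 O$ ($G{\left(O \right)} = \left(-10 - 6\right) \left(O + 0\right) = - 16 O$)
$\left(68 + \left(-197 + \left(123 + 118\right)\right)\right) G{\left(16 \right)} = \left(68 + \left(-197 + \left(123 + 118\right)\right)\right) \left(\left(-16\right) 16\right) = \left(68 + \left(-197 + 241\right)\right) \left(-256\right) = \left(68 + 44\right) \left(-256\right) = 112 \left(-256\right) = -28672$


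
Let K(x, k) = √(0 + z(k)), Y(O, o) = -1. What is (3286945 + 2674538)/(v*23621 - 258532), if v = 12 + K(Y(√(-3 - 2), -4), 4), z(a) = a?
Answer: 662387/8018 ≈ 82.613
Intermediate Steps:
K(x, k) = √k (K(x, k) = √(0 + k) = √k)
v = 14 (v = 12 + √4 = 12 + 2 = 14)
(3286945 + 2674538)/(v*23621 - 258532) = (3286945 + 2674538)/(14*23621 - 258532) = 5961483/(330694 - 258532) = 5961483/72162 = 5961483*(1/72162) = 662387/8018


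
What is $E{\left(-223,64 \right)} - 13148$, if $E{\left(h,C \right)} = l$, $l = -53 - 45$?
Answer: $-13246$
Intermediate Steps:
$l = -98$
$E{\left(h,C \right)} = -98$
$E{\left(-223,64 \right)} - 13148 = -98 - 13148 = -13246$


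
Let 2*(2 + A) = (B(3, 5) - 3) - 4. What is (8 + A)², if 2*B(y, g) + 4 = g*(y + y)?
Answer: 81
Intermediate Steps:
B(y, g) = -2 + g*y (B(y, g) = -2 + (g*(y + y))/2 = -2 + (g*(2*y))/2 = -2 + (2*g*y)/2 = -2 + g*y)
A = 1 (A = -2 + (((-2 + 5*3) - 3) - 4)/2 = -2 + (((-2 + 15) - 3) - 4)/2 = -2 + ((13 - 3) - 4)/2 = -2 + (10 - 4)/2 = -2 + (½)*6 = -2 + 3 = 1)
(8 + A)² = (8 + 1)² = 9² = 81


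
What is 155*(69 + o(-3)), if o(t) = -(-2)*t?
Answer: 9765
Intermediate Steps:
o(t) = 2*t
155*(69 + o(-3)) = 155*(69 + 2*(-3)) = 155*(69 - 6) = 155*63 = 9765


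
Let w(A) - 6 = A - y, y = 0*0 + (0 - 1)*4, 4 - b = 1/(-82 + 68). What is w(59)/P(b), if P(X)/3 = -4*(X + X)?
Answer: -161/228 ≈ -0.70614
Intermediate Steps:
b = 57/14 (b = 4 - 1/(-82 + 68) = 4 - 1/(-14) = 4 - 1*(-1/14) = 4 + 1/14 = 57/14 ≈ 4.0714)
P(X) = -24*X (P(X) = 3*(-4*(X + X)) = 3*(-8*X) = -24*X)
y = -4 (y = 0 - 1*4 = 0 - 4 = -4)
w(A) = 10 + A (w(A) = 6 + (A - 1*(-4)) = 6 + (A + 4) = 6 + (4 + A) = 10 + A)
w(59)/P(b) = (10 + 59)/((-24*57/14)) = 69/(-684/7) = 69*(-7/684) = -161/228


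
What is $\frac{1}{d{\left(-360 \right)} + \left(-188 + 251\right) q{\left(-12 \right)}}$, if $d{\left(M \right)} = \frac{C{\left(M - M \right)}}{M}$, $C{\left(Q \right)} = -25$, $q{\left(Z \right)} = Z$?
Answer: $- \frac{72}{54427} \approx -0.0013229$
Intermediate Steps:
$d{\left(M \right)} = - \frac{25}{M}$
$\frac{1}{d{\left(-360 \right)} + \left(-188 + 251\right) q{\left(-12 \right)}} = \frac{1}{- \frac{25}{-360} + \left(-188 + 251\right) \left(-12\right)} = \frac{1}{\left(-25\right) \left(- \frac{1}{360}\right) + 63 \left(-12\right)} = \frac{1}{\frac{5}{72} - 756} = \frac{1}{- \frac{54427}{72}} = - \frac{72}{54427}$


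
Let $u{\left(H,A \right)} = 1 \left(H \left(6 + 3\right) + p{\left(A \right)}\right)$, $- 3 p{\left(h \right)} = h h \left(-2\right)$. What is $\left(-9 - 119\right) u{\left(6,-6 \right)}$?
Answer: $-9984$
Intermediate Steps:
$p{\left(h \right)} = \frac{2 h^{2}}{3}$ ($p{\left(h \right)} = - \frac{h h \left(-2\right)}{3} = - \frac{h^{2} \left(-2\right)}{3} = - \frac{\left(-2\right) h^{2}}{3} = \frac{2 h^{2}}{3}$)
$u{\left(H,A \right)} = 9 H + \frac{2 A^{2}}{3}$ ($u{\left(H,A \right)} = 1 \left(H \left(6 + 3\right) + \frac{2 A^{2}}{3}\right) = 1 \left(H 9 + \frac{2 A^{2}}{3}\right) = 1 \left(9 H + \frac{2 A^{2}}{3}\right) = 9 H + \frac{2 A^{2}}{3}$)
$\left(-9 - 119\right) u{\left(6,-6 \right)} = \left(-9 - 119\right) \left(9 \cdot 6 + \frac{2 \left(-6\right)^{2}}{3}\right) = - 128 \left(54 + \frac{2}{3} \cdot 36\right) = - 128 \left(54 + 24\right) = \left(-128\right) 78 = -9984$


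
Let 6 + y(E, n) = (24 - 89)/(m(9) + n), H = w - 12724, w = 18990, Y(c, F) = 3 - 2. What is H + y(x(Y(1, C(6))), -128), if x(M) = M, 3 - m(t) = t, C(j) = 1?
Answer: 838905/134 ≈ 6260.5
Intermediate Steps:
Y(c, F) = 1
m(t) = 3 - t
H = 6266 (H = 18990 - 12724 = 6266)
y(E, n) = -6 - 65/(-6 + n) (y(E, n) = -6 + (24 - 89)/((3 - 1*9) + n) = -6 - 65/((3 - 9) + n) = -6 - 65/(-6 + n))
H + y(x(Y(1, C(6))), -128) = 6266 + (-29 - 6*(-128))/(-6 - 128) = 6266 + (-29 + 768)/(-134) = 6266 - 1/134*739 = 6266 - 739/134 = 838905/134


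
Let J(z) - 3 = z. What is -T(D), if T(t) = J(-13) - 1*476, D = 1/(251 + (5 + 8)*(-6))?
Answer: 486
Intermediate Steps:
J(z) = 3 + z
D = 1/173 (D = 1/(251 + 13*(-6)) = 1/(251 - 78) = 1/173 ≈ 0.0057803)
T(t) = -486 (T(t) = (3 - 13) - 1*476 = -10 - 476 = -486)
-T(D) = -1*(-486) = 486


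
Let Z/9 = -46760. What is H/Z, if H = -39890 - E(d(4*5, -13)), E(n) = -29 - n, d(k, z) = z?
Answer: 19937/210420 ≈ 0.094749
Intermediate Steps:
Z = -420840 (Z = 9*(-46760) = -420840)
H = -39874 (H = -39890 - (-29 - 1*(-13)) = -39890 - (-29 + 13) = -39890 - 1*(-16) = -39890 + 16 = -39874)
H/Z = -39874/(-420840) = -39874*(-1/420840) = 19937/210420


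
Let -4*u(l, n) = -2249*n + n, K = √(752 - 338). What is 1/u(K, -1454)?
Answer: -1/817148 ≈ -1.2238e-6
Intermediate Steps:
K = 3*√46 (K = √414 = 3*√46 ≈ 20.347)
u(l, n) = 562*n (u(l, n) = -(-2249*n + n)/4 = -(-562)*n = 562*n)
1/u(K, -1454) = 1/(562*(-1454)) = 1/(-817148) = -1/817148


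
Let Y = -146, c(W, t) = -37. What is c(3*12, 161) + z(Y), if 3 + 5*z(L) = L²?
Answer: 21128/5 ≈ 4225.6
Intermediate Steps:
z(L) = -⅗ + L²/5
c(3*12, 161) + z(Y) = -37 + (-⅗ + (⅕)*(-146)²) = -37 + (-⅗ + (⅕)*21316) = -37 + (-⅗ + 21316/5) = -37 + 21313/5 = 21128/5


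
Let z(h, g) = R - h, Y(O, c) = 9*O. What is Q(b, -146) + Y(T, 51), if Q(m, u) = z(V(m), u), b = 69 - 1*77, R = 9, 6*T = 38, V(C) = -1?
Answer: 67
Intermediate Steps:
T = 19/3 (T = (1/6)*38 = 19/3 ≈ 6.3333)
b = -8 (b = 69 - 77 = -8)
z(h, g) = 9 - h
Q(m, u) = 10 (Q(m, u) = 9 - 1*(-1) = 9 + 1 = 10)
Q(b, -146) + Y(T, 51) = 10 + 9*(19/3) = 10 + 57 = 67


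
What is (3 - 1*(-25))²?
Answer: 784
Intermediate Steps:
(3 - 1*(-25))² = (3 + 25)² = 28² = 784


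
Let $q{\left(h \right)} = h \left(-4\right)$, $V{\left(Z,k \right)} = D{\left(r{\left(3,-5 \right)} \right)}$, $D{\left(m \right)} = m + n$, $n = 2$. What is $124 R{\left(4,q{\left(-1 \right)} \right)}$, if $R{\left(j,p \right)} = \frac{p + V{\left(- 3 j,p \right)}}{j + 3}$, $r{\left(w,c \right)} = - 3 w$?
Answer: $- \frac{372}{7} \approx -53.143$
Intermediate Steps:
$D{\left(m \right)} = 2 + m$ ($D{\left(m \right)} = m + 2 = 2 + m$)
$V{\left(Z,k \right)} = -7$ ($V{\left(Z,k \right)} = 2 - 9 = -7$)
$q{\left(h \right)} = - 4 h$
$R{\left(j,p \right)} = \frac{-7 + p}{3 + j}$ ($R{\left(j,p \right)} = \frac{p - 7}{j + 3} = \frac{-7 + p}{3 + j}$)
$124 R{\left(4,q{\left(-1 \right)} \right)} = 124 \frac{-7 - -4}{3 + 4} = 124 \frac{-7 + 4}{7} = 124 \cdot \frac{1}{7} \left(-3\right) = 124 \left(- \frac{3}{7}\right) = - \frac{372}{7}$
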